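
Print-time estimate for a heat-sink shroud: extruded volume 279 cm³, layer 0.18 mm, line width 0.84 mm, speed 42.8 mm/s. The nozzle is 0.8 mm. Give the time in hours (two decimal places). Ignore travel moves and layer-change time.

Bead cross-section = 0.18 × 0.84 = 0.1512 mm².
Path length: 279000 mm³ / 0.1512 mm² → 1845238.1 mm.
Extrusion time = 1845238.1 / 42.8, so 43113 s.
Converting: 43113 s = 11.98 hours.

11.98 hours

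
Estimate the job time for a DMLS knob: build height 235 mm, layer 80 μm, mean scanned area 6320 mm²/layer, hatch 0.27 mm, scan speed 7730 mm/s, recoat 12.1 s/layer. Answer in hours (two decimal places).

Layer count = ceil(235 / 0.08) = 2938.
Per-layer scan distance: 6320 / 0.27 → 23407.4 mm.
Laser time per layer: 23407.4 / 7730 → 3.0281 s.
Per-layer time: 3.0281 + 12.1 → 15.1281 s.
Total: 2938 × 15.1281 s = 44446.3578 s → 12.35 hours.

12.35 hours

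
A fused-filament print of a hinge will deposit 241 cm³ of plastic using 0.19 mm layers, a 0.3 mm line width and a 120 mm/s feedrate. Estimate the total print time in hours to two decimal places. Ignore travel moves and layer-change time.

Line area: 0.19 × 0.3 → 0.057 mm².
Toolpath length = 241 cm³ / 0.057 mm² = 241000 / 0.057 = 4228070.2 mm.
Time extruding = 4228070.2 / 120 = 35233.9 s.
That's 35233.9 s → 9.79 hours.

9.79 hours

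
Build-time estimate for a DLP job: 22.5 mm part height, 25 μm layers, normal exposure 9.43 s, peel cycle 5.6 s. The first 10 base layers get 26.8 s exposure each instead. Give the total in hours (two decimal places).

3.81 hours

Layer count = ceil(22.5 / 0.025) = 900.
Base layers: 10 × (26.8 + 5.6) → 324 s.
Normal layers: 890 × (9.43 + 5.6) → 13376.7 s.
Sum: 324 + 13376.7 = 13700.7 s → 3.81 hours.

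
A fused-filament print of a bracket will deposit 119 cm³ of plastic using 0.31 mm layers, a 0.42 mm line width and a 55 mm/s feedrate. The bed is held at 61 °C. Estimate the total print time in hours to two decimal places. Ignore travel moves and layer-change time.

4.62 hours

Extrusion cross-section = 0.31 × 0.42 = 0.1302 mm².
Toolpath length = 119 cm³ / 0.1302 mm² = 119000 / 0.1302 = 913978.5 mm.
Extrusion time = 913978.5 / 55 = 16617.8 s.
In the requested units: 16617.8 s = 4.62 hours.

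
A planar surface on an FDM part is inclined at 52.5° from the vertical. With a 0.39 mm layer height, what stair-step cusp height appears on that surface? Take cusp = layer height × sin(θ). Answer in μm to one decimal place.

Cusp = layer height × sin(52.5°) = 0.39 × 0.7934 = 0.309426 mm = 309.4 μm.

309.4 μm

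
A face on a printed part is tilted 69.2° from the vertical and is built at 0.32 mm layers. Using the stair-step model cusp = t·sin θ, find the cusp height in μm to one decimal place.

Cusp = layer height × sin(69.2°) = 0.32 × 0.9348 = 0.299136 mm = 299.1 μm.

299.1 μm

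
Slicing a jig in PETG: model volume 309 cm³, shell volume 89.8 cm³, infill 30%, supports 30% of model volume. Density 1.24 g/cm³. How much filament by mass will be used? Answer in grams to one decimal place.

Volume inside the shell = 309 − 89.8 = 219.2 cm³.
Infill volume: 0.30 × 219.2 → 65.76 cm³.
Support = 0.30 × 309 = 92.7 cm³.
Deposited volume: 89.8 + 65.76 + 92.7 → 248.26 cm³.
Mass = 248.26 × 1.24, so 307.8424 g.

307.8 g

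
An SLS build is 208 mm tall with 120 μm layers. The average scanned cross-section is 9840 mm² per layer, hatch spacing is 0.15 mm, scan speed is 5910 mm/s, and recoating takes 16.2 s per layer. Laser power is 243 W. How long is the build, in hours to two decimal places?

Layers = ⌈208/0.12⌉ = 1734.
Scan path per layer = 9840 / 0.15 = 65600 mm.
Scan time per layer: 65600 / 5910 → 11.0998 s.
Layer cycle = 11.0998 + 16.2, so 27.2998 s.
1734 layers × 27.2998 s/layer = 47337.8532 s, i.e. 13.15 hours.

13.15 hours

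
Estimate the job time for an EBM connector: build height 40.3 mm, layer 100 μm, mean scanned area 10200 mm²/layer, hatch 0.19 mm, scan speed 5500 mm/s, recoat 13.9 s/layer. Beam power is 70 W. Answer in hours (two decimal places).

2.65 hours

Layers = ⌈40.3/0.1⌉ = 403.
Scan path per layer: 10200 / 0.19 → 53684.2 mm.
Per-layer scan time: 53684.2 / 5500 → 9.7608 s.
Time per layer: 9.7608 + 13.9 → 23.6608 s.
Build time = 403 × 23.6608 = 9535.3024 s = 2.65 hours.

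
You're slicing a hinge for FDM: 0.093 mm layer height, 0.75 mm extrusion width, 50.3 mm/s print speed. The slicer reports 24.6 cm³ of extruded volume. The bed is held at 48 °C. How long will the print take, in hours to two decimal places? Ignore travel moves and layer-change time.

1.95 hours

Bead cross-section = 0.093 × 0.75, so 0.06975 mm².
Toolpath length = 24.6 cm³ / 0.06975 mm² = 24600 / 0.06975 = 352688.2 mm.
Extrusion time: 352688.2 / 50.3 → 7011.7 s.
That's 7011.7 s → 1.95 hours.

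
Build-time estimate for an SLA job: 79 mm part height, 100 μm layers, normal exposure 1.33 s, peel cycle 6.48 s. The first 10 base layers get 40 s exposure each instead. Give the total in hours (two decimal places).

Layer count = ceil(79 / 0.1) = 790.
Base layers = 10 × (40 + 6.48), so 464.8 s.
Remaining layers = 780 × (1.33 + 6.48) = 6091.8 s.
Total = 464.8 + 6091.8 = 6556.6 s = 1.82 hours.

1.82 hours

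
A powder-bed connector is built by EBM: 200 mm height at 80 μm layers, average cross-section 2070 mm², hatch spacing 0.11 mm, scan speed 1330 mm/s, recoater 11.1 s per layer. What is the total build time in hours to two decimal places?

Layers = ⌈200/0.08⌉ = 2500.
Per-layer scan distance = 2070 / 0.11 = 18818.2 mm.
Per-layer scan time: 18818.2 / 1330 → 14.149 s.
Per-layer time = 14.149 + 11.1, so 25.249 s.
Build time = 2500 × 25.249 = 63122.5 s = 17.53 hours.

17.53 hours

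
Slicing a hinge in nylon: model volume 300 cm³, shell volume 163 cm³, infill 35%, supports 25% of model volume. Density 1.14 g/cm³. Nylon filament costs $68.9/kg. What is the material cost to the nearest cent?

$22.46

Volume inside the shell: 300 − 163 → 137 cm³.
Infill volume = 0.35 × 137 = 47.95 cm³.
Support = 0.25 × 300 = 75 cm³.
Total printed volume = 163 + 47.95 + 75, so 285.95 cm³.
Mass: 285.95 × 1.14 → 325.983 g.
Cost = 325.983 g / 1000 × $68.9/kg = $22.46.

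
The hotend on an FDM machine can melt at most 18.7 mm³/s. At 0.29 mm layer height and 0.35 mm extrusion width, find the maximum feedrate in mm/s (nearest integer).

184 mm/s

A: 0.29 × 0.35 → 0.1015 mm².
Max speed = 18.7 / 0.1015 = 184.24 ≈ 184 mm/s.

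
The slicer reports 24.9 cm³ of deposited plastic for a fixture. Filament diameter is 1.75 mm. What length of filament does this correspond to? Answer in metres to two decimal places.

10.35 m

Filament cross-section = π × (1.75/2)² = 2.4053 mm².
Length = 24.9 cm³ / 2.4053 mm² = 24900 / 2.4053 = 10352.14 mm = 10.35 m.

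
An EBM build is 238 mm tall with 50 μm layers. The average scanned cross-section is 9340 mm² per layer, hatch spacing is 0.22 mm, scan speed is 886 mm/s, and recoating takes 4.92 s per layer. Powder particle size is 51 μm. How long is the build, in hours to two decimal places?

Layers = ⌈238/0.05⌉ = 4760.
Per-layer scan distance: 9340 / 0.22 → 42454.5 mm.
Per-layer scan time: 42454.5 / 886 → 47.917 s.
Layer cycle: 47.917 + 4.92 → 52.837 s.
Total: 4760 × 52.837 s = 251504.12 s → 69.86 hours.

69.86 hours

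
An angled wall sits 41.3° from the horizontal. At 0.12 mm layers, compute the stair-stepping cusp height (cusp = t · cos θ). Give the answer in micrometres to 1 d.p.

90.2 μm

Cusp = layer height × cos(41.3°) = 0.12 × 0.7513 = 0.090156 mm = 90.2 μm.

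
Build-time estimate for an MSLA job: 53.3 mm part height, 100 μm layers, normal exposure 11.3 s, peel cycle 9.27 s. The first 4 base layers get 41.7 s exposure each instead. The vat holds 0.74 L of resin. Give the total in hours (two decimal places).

Number of layers: 53.3 / 0.1 → 533 (rounded up).
Base layers = 4 × (41.7 + 9.27), so 203.88 s.
Regular layers = 529 × (11.3 + 9.27), so 10881.53 s.
Total = 203.88 + 10881.53 = 11085.41 s = 3.08 hours.

3.08 hours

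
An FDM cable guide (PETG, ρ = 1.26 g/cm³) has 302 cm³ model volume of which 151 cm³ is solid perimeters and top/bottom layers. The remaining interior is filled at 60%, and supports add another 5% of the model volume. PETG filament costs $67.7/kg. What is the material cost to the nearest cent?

$21.90

Volume inside the shell = 302 − 151 = 151 cm³.
Infill deposited = 0.60 × 151 = 90.6 cm³.
Support: 0.05 × 302 → 15.1 cm³.
Total extruded = 151 + 90.6 + 15.1, so 256.7 cm³.
Mass: 256.7 × 1.26 → 323.442 g.
At $67.7/kg: 323.442/1000 × 67.7 = $21.90.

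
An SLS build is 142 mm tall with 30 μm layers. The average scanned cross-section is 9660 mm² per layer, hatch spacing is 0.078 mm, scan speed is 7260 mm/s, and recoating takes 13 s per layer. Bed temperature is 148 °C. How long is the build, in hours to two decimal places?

Number of layers: 142 / 0.03 → 4734 (rounded up).
Scan path per layer = 9660 / 0.078, so 123846.2 mm.
Per-layer scan time: 123846.2 / 7260 → 17.0587 s.
Layer cycle = 17.0587 + 13 = 30.0587 s.
Total: 4734 × 30.0587 s = 142297.8858 s → 39.53 hours.

39.53 hours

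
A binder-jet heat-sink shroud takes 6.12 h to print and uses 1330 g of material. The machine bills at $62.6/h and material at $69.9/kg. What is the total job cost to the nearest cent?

Machine-time cost = 62.6 × 6.12, so $383.112.
Material cost: 69.9 × 1330/1000 → $92.967.
Total = 383.112 + 92.967 = 476.079 ≈ $476.08.

$476.08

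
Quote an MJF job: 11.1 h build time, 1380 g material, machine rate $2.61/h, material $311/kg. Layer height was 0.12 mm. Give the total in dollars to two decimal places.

$458.15

Machine cost = 2.61 × 11.1, so $28.971.
Material cost = 311 × 1380/1000 = $429.18.
Job cost: 28.971 + 429.18 = 458.151 ≈ $458.15.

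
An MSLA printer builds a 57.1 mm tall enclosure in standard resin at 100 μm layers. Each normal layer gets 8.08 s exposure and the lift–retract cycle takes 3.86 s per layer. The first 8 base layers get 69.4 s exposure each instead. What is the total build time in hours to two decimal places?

2.03 hours

Layer count = ceil(57.1 / 0.1) = 571.
Bottom layers: 8 × (69.4 + 3.86) → 586.08 s.
Remaining layers = 563 × (8.08 + 3.86), so 6722.22 s.
Total = 586.08 + 6722.22 = 7308.3 s = 2.03 hours.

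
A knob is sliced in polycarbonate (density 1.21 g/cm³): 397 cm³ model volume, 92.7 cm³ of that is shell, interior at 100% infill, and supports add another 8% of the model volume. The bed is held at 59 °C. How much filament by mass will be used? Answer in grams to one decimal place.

518.8 g

Interior volume: 397 − 92.7 → 304.3 cm³.
Deposited infill = 1.00 × 304.3, so 304.3 cm³.
Support = 0.08 × 397 = 31.76 cm³.
Deposited volume: 92.7 + 304.3 + 31.76 → 428.76 cm³.
Mass = 428.76 × 1.21, so 518.7996 g.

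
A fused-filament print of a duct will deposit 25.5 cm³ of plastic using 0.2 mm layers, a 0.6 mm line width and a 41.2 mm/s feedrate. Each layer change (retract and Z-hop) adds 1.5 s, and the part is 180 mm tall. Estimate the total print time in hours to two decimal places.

Line area = 0.2 × 0.6, so 0.12 mm².
Path length: 25500 mm³ / 0.12 mm² → 212500 mm.
Print-move time: 212500 / 41.2 → 5157.8 s.
Layer count = ceil(180 / 0.2) = 900.
Layer-change overhead: 900 × 1.5 → 1350 s.
Altogether 5157.8 + 1350 = 6507.8 s, i.e. 1.81 hours.

1.81 hours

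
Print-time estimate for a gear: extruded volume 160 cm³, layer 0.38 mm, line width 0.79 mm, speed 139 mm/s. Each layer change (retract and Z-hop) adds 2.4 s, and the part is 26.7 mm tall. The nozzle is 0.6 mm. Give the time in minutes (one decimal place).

66.7 minutes

Extrusion cross-section = 0.38 × 0.79, so 0.3002 mm².
Toolpath length = 160 cm³ / 0.3002 mm² = 160000 / 0.3002 = 532978 mm.
Print-move time = 532978 / 139, so 3834.4 s.
Layer count = ceil(26.7 / 0.38) = 71.
Z-hop total: 71 × 2.4 → 170.4 s.
Total = 3834.4 + 170.4 = 4004.8 s = 66.7 minutes.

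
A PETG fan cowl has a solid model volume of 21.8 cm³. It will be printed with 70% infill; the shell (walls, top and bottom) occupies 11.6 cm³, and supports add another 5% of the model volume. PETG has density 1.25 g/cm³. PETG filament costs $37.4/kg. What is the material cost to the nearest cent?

$0.93

Volume inside the shell = 21.8 − 11.6, so 10.2 cm³.
Infill volume = 0.70 × 10.2 = 7.14 cm³.
Support = 0.05 × 21.8 = 1.09 cm³.
Deposited volume: 11.6 + 7.14 + 1.09 → 19.83 cm³.
Mass: 19.83 × 1.25 → 24.7875 g.
Cost = 24.7875 g / 1000 × $37.4/kg = $0.93.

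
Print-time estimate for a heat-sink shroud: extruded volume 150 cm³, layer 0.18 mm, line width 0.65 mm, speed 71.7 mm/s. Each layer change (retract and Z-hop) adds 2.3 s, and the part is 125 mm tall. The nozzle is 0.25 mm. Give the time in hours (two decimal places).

5.41 hours

Bead cross-section = 0.18 × 0.65 = 0.117 mm².
Toolpath length = 150 cm³ / 0.117 mm² = 150000 / 0.117 = 1282051.3 mm.
Print-move time = 1282051.3 / 71.7 = 17880.8 s.
Layers = ⌈125/0.18⌉ = 695.
Z-hop total = 695 × 2.3, so 1598.5 s.
Altogether 17880.8 + 1598.5 = 19479.3 s, i.e. 5.41 hours.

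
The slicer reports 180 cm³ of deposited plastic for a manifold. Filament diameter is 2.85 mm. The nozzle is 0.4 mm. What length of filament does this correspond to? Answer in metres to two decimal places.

Cross-section of 2.85 mm filament: π·(2.85/2)² = 6.3794 mm².
L = 180000 mm³ / 6.3794 mm² = 28215.82 mm, i.e. 28.22 m.

28.22 m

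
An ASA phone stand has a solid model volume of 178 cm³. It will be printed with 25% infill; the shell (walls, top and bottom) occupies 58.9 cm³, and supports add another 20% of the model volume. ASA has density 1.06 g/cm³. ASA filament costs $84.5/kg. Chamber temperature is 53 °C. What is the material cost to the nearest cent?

Volume inside the shell = 178 − 58.9, so 119.1 cm³.
Infill deposited: 0.25 × 119.1 → 29.775 cm³.
Support = 0.20 × 178, so 35.6 cm³.
Total extruded = 58.9 + 29.775 + 35.6, so 124.275 cm³.
Mass: 124.275 × 1.06 → 131.7315 g.
At $84.5/kg: 131.7315/1000 × 84.5 = $11.13.

$11.13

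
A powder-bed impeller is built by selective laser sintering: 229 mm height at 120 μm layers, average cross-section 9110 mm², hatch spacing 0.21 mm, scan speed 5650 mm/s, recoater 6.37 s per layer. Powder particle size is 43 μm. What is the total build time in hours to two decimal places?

7.45 hours

Layer count = ceil(229 / 0.12) = 1909.
Hatch length per layer = 9110 / 0.21 = 43381 mm.
Per-layer scan time = 43381 / 5650, so 7.6781 s.
Layer cycle: 7.6781 + 6.37 → 14.0481 s.
Total: 1909 × 14.0481 s = 26817.8229 s → 7.45 hours.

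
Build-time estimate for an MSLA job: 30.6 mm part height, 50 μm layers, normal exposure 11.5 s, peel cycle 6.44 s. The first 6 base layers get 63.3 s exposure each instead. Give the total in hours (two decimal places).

3.14 hours

Layers = ⌈30.6/0.05⌉ = 612.
Base layers = 6 × (63.3 + 6.44) = 418.44 s.
Remaining layers = 606 × (11.5 + 6.44) = 10871.64 s.
Total = 418.44 + 10871.64 = 11290.08 s = 3.14 hours.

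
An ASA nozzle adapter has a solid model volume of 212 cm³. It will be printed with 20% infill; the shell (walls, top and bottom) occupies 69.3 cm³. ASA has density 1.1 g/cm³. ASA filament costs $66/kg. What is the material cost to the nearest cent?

Infill region: 212 − 69.3 → 142.7 cm³.
Infill deposited = 0.20 × 142.7 = 28.54 cm³.
Deposited volume = 69.3 + 28.54, so 97.84 cm³.
Mass = 97.84 × 1.1 = 107.624 g.
Cost = 107.624 g / 1000 × $66/kg = $7.10.

$7.10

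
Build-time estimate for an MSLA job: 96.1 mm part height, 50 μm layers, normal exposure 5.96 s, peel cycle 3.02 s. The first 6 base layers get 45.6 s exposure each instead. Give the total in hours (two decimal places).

Layer count = ceil(96.1 / 0.05) = 1922.
Base layers = 6 × (45.6 + 3.02) = 291.72 s.
Regular layers: 1916 × (5.96 + 3.02) → 17205.68 s.
Total = 291.72 + 17205.68 = 17497.4 s = 4.86 hours.

4.86 hours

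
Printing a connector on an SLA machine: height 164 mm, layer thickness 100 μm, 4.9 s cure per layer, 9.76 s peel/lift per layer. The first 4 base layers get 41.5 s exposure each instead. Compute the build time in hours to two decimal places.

6.72 hours

Layers = ⌈164/0.1⌉ = 1640.
Bottom layers = 4 × (41.5 + 9.76) = 205.04 s.
Normal layers = 1636 × (4.9 + 9.76), so 23983.76 s.
Total = 205.04 + 23983.76 = 24188.8 s = 6.72 hours.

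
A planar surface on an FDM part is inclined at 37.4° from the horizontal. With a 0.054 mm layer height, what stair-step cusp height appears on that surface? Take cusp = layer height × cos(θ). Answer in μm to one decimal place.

h_c = t·cos θ = 0.054 × 0.7944 = 0.042898 mm (42.9 μm).

42.9 μm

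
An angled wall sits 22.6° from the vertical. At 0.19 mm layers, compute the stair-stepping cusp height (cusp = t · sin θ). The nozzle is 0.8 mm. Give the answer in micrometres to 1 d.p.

73.0 μm

Cusp = layer height × sin(22.6°) = 0.19 × 0.3843 = 0.073017 mm = 73.0 μm.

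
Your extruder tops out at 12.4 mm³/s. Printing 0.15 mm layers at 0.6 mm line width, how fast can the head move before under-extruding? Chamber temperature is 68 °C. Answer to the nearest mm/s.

138 mm/s

Extrusion cross-section = 0.15 × 0.6, so 0.09 mm².
Max speed = 12.4 / 0.09 = 137.78 ≈ 138 mm/s.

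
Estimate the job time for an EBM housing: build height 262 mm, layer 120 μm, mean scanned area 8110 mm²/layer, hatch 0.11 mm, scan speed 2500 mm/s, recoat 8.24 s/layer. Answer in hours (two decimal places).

22.89 hours

Number of layers: 262 / 0.12 → 2184 (rounded up).
Scan path per layer = 8110 / 0.11, so 73727.3 mm.
Scan time per layer = 73727.3 / 2500 = 29.4909 s.
Per-layer time = 29.4909 + 8.24, so 37.7309 s.
Total: 2184 × 37.7309 s = 82404.2856 s → 22.89 hours.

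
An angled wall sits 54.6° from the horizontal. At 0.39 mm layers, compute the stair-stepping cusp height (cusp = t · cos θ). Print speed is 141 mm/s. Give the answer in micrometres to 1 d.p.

225.9 μm

h_c = t·cos θ = 0.39 × 0.5793 = 0.225927 mm (225.9 μm).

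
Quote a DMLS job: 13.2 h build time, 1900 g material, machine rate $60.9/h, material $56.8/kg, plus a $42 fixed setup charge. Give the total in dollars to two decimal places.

Time charge = 60.9 × 13.2, so $803.88.
Material charge: 56.8 × 1900/1000 → $107.92.
Adding setup: 803.88 + 107.92 + 42 → $953.80.

$953.80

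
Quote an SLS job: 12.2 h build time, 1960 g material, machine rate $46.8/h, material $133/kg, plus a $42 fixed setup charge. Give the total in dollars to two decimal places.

$873.64

Machine-time cost: 46.8 × 12.2 → $570.96.
Feedstock cost: 133 × 1960/1000 → $260.68.
Adding setup: 570.96 + 260.68 + 42 → $873.64.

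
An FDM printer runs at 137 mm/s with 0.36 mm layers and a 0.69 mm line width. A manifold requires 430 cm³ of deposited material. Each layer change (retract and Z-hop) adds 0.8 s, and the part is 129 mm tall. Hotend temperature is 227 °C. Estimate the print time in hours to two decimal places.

Line area: 0.36 × 0.69 → 0.2484 mm².
Path length: 430000 mm³ / 0.2484 mm² → 1731078.9 mm.
Print-move time = 1731078.9 / 137, so 12635.6 s.
Layer count = ceil(129 / 0.36) = 359.
Layer-change overhead = 359 × 0.8, so 287.2 s.
Total = 12635.6 + 287.2 = 12922.8 s = 3.59 hours.

3.59 hours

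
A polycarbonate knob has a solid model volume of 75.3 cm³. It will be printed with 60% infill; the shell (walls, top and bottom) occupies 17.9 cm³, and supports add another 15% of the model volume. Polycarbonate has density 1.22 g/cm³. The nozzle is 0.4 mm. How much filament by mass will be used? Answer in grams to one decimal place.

Interior volume = 75.3 − 17.9 = 57.4 cm³.
Deposited infill = 0.60 × 57.4, so 34.44 cm³.
Support = 0.15 × 75.3, so 11.295 cm³.
Deposited volume: 17.9 + 34.44 + 11.295 → 63.635 cm³.
Mass: 63.635 × 1.22 → 77.6347 g.

77.6 g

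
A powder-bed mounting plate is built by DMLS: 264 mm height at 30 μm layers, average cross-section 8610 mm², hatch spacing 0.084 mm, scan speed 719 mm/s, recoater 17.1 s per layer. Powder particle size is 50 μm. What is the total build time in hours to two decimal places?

390.28 hours

Layers = ⌈264/0.03⌉ = 8800.
Per-layer scan distance = 8610 / 0.084, so 102500 mm.
Per-layer scan time = 102500 / 719 = 142.5591 s.
Time per layer = 142.5591 + 17.1, so 159.6591 s.
Build time = 8800 × 159.6591 = 1405000.08 s = 390.28 hours.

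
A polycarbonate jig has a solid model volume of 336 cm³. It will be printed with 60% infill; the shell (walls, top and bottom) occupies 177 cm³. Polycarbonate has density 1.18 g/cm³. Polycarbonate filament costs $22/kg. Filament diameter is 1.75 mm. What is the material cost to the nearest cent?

$7.07

Volume inside the shell = 336 − 177, so 159 cm³.
Deposited infill: 0.60 × 159 → 95.4 cm³.
Total printed volume = 177 + 95.4, so 272.4 cm³.
Mass = 272.4 × 1.18, so 321.432 g.
Cost = 321.432 g / 1000 × $22/kg = $7.07.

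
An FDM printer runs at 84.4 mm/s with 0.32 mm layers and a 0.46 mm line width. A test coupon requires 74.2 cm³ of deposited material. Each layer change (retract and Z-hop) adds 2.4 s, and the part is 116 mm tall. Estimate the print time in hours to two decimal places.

Extrusion cross-section = 0.32 × 0.46 = 0.1472 mm².
Toolpath length = 74.2 cm³ / 0.1472 mm² = 74200 / 0.1472 = 504076.1 mm.
Print-move time: 504076.1 / 84.4 → 5972.5 s.
Layer count = ceil(116 / 0.32) = 363.
Z-hop total = 363 × 2.4 = 871.2 s.
Total = 5972.5 + 871.2 = 6843.7 s = 1.90 hours.

1.90 hours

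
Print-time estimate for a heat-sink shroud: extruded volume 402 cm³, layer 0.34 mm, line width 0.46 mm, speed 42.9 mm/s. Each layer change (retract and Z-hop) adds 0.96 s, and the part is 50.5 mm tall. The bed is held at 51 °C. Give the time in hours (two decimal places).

16.68 hours

Bead cross-section = 0.34 × 0.46 = 0.1564 mm².
Path length: 402000 mm³ / 0.1564 mm² → 2570332.5 mm.
Print-move time = 2570332.5 / 42.9, so 59914.5 s.
Layers = ⌈50.5/0.34⌉ = 149.
Non-print overhead: 149 × 0.96 → 143.04 s.
Total = 59914.5 + 143.04 = 60057.54 s = 16.68 hours.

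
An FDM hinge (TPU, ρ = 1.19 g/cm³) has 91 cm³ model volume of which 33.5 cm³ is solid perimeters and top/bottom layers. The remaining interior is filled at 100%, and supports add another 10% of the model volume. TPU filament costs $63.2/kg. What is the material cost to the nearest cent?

$7.53

Volume inside the shell = 91 − 33.5, so 57.5 cm³.
Infill volume = 1.00 × 57.5 = 57.5 cm³.
Support = 0.10 × 91, so 9.1 cm³.
Total printed volume = 33.5 + 57.5 + 9.1, so 100.1 cm³.
Mass = 100.1 × 1.19, so 119.119 g.
At $63.2/kg: 119.119/1000 × 63.2 = $7.53.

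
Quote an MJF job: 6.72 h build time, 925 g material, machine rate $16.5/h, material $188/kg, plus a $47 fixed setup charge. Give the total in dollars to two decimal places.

Machine cost: 16.5 × 6.72 → $110.88.
Material cost = 188 × 925/1000 = $173.90.
Total = 110.88 + 173.90 + 47 = $331.78.

$331.78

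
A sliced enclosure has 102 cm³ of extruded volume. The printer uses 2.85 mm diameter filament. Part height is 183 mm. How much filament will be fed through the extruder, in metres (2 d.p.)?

15.99 m

Filament cross-section = π × (2.85/2)² = 6.3794 mm².
Length = 102 cm³ / 6.3794 mm² = 102000 / 6.3794 = 15988.96 mm = 15.99 m.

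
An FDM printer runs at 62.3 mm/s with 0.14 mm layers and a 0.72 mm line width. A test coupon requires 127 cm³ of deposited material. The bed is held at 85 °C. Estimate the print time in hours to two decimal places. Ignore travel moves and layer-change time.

5.62 hours

Line area: 0.14 × 0.72 → 0.1008 mm².
Total extruded path = 127000/0.1008 = 1259920.6 mm.
Print-move time: 1259920.6 / 62.3 → 20223.4 s.
Converting: 20223.4 s = 5.62 hours.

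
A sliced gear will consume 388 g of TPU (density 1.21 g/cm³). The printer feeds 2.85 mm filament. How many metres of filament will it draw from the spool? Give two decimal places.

Volume = 388 g / 1.21 g·cm⁻³ = 320.6612 cm³ = 320661.2 mm³.
Cross-section of 2.85 mm filament: π·(2.85/2)² = 6.3794 mm².
Length = 320661.2 / 6.3794 = 50265.1 mm = 50.27 m.

50.27 m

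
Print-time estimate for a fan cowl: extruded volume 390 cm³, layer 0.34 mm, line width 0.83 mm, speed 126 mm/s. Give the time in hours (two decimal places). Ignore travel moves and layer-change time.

3.05 hours

Extrusion cross-section: 0.34 × 0.83 → 0.2822 mm².
Path length: 390000 mm³ / 0.2822 mm² → 1381998.6 mm.
Time extruding = 1381998.6 / 126, so 10968.2 s.
10968.2 s = 3.05 hours.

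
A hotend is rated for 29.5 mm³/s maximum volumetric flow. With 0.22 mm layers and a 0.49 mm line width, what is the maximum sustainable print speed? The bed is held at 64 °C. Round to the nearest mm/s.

274 mm/s

Bead cross-section: 0.22 × 0.49 → 0.1078 mm².
v_max = Q/A = 29.5/0.1078 = 273.65 mm/s → 274 mm/s.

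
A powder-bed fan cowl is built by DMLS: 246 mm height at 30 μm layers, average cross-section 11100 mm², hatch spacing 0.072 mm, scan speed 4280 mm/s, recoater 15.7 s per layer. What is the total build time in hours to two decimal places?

117.81 hours

Layer count = ceil(246 / 0.03) = 8200.
Per-layer scan distance: 11100 / 0.072 → 154166.7 mm.
Laser time per layer = 154166.7 / 4280, so 36.0203 s.
Per-layer time = 36.0203 + 15.7 = 51.7203 s.
8200 layers × 51.7203 s/layer = 424106.46 s, i.e. 117.81 hours.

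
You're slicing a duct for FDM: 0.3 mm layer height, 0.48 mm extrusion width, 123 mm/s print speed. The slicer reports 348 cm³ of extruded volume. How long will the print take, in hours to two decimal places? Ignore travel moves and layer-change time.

5.46 hours

Extrusion cross-section: 0.3 × 0.48 → 0.144 mm².
Total extruded path = 348000/0.144 = 2416666.7 mm.
Print-move time = 2416666.7 / 123, so 19647.7 s.
That's 19647.7 s → 5.46 hours.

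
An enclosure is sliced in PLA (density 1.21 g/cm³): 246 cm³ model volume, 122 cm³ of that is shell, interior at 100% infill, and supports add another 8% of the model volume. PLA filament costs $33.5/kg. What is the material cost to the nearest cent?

$10.77

Infill region: 246 − 122 → 124 cm³.
Infill volume = 1.00 × 124 = 124 cm³.
Support = 0.08 × 246 = 19.68 cm³.
Total extruded = 122 + 124 + 19.68 = 265.68 cm³.
Mass = 265.68 × 1.21 = 321.4728 g.
Cost = 321.4728 g / 1000 × $33.5/kg = $10.77.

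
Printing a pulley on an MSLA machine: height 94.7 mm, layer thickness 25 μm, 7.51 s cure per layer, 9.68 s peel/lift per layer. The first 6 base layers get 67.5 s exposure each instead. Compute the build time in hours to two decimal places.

Layers = ⌈94.7/0.025⌉ = 3788.
Burn-in layers = 6 × (67.5 + 9.68), so 463.08 s.
Remaining layers = 3782 × (7.51 + 9.68), so 65012.58 s.
Total = 463.08 + 65012.58 = 65475.66 s = 18.19 hours.

18.19 hours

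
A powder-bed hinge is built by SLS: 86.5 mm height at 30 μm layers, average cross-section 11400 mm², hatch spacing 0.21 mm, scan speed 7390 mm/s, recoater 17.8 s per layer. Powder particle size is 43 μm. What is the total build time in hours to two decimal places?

20.14 hours

Layer count = ceil(86.5 / 0.03) = 2884.
Hatch length per layer = 11400 / 0.21, so 54285.7 mm.
Scan time per layer = 54285.7 / 7390, so 7.3458 s.
Time per layer: 7.3458 + 17.8 → 25.1458 s.
Build time = 2884 × 25.1458 = 72520.4872 s = 20.14 hours.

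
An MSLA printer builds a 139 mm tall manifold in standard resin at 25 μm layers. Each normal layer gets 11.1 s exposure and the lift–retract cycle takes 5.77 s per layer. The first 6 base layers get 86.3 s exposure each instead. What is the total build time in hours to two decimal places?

Number of layers: 139 / 0.025 → 5560 (rounded up).
Burn-in layers = 6 × (86.3 + 5.77), so 552.42 s.
Regular layers = 5554 × (11.1 + 5.77) = 93695.98 s.
Total = 552.42 + 93695.98 = 94248.4 s = 26.18 hours.

26.18 hours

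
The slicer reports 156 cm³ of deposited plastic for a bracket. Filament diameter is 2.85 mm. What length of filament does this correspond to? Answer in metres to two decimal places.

Cross-section of 2.85 mm filament: π·(2.85/2)² = 6.3794 mm².
L = 156000 mm³ / 6.3794 mm² = 24453.71 mm, i.e. 24.45 m.

24.45 m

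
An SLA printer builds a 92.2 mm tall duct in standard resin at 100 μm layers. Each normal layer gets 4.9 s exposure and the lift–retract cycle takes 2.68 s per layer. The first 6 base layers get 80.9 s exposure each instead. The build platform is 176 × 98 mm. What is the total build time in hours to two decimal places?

2.07 hours

Layer count = ceil(92.2 / 0.1) = 922.
Base layers = 6 × (80.9 + 2.68), so 501.48 s.
Normal layers: 916 × (4.9 + 2.68) → 6943.28 s.
Total = 501.48 + 6943.28 = 7444.76 s = 2.07 hours.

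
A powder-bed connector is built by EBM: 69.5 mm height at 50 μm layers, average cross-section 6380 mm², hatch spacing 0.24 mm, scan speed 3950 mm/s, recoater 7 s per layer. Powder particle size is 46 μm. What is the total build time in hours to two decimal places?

5.30 hours

Number of layers: 69.5 / 0.05 → 1390 (rounded up).
Scan path per layer: 6380 / 0.24 → 26583.3 mm.
Scan time per layer: 26583.3 / 3950 → 6.7299 s.
Layer cycle = 6.7299 + 7, so 13.7299 s.
Build time = 1390 × 13.7299 = 19084.561 s = 5.30 hours.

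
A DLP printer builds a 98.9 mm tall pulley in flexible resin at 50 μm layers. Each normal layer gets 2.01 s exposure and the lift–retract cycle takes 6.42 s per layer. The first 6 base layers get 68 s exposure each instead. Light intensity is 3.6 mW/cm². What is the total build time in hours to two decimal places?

Layer count = ceil(98.9 / 0.05) = 1978.
Bottom layers: 6 × (68 + 6.42) → 446.52 s.
Normal layers: 1972 × (2.01 + 6.42) → 16623.96 s.
Sum: 446.52 + 16623.96 = 17070.48 s → 4.74 hours.

4.74 hours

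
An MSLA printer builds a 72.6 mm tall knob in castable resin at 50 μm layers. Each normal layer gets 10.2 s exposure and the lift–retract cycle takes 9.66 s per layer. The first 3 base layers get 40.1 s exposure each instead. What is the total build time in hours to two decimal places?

Layers = ⌈72.6/0.05⌉ = 1452.
Burn-in layers = 3 × (40.1 + 9.66), so 149.28 s.
Regular layers: 1449 × (10.2 + 9.66) → 28777.14 s.
Total = 149.28 + 28777.14 = 28926.42 s = 8.04 hours.

8.04 hours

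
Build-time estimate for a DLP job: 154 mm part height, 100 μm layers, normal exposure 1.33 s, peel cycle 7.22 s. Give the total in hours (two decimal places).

Number of layers: 154 / 0.1 → 1540 (rounded up).
Cycle time = 1.33 + 7.22 = 8.55 s.
Build time: 1540 × 8.55 s = 13167 s, i.e. 3.66 hours.

3.66 hours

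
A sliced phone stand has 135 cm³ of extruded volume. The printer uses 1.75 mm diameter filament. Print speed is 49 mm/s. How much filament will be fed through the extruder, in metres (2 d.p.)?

Cross-section of 1.75 mm filament: π·(1.75/2)² = 2.4053 mm².
L = 135000 mm³ / 2.4053 mm² = 56126.05 mm, i.e. 56.13 m.

56.13 m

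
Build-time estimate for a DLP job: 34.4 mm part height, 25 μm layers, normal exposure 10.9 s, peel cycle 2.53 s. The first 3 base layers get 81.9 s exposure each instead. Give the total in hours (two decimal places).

5.19 hours

Layers = ⌈34.4/0.025⌉ = 1376.
Burn-in layers: 3 × (81.9 + 2.53) → 253.29 s.
Normal layers = 1373 × (10.9 + 2.53), so 18439.39 s.
Sum: 253.29 + 18439.39 = 18692.68 s → 5.19 hours.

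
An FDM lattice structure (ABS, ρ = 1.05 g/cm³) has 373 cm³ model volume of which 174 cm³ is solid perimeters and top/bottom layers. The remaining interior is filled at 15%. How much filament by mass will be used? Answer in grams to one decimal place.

214.0 g

Volume inside the shell = 373 − 174 = 199 cm³.
Deposited infill: 0.15 × 199 → 29.85 cm³.
Total printed volume = 174 + 29.85 = 203.85 cm³.
Mass = 203.85 × 1.05 = 214.0425 g.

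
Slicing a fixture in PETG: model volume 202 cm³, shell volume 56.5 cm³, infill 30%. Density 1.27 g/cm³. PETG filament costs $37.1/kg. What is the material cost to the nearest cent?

$4.72

Volume inside the shell = 202 − 56.5, so 145.5 cm³.
Infill deposited = 0.30 × 145.5 = 43.65 cm³.
Total extruded: 56.5 + 43.65 → 100.15 cm³.
Mass: 100.15 × 1.27 → 127.1905 g.
Cost = 127.1905 g / 1000 × $37.1/kg = $4.72.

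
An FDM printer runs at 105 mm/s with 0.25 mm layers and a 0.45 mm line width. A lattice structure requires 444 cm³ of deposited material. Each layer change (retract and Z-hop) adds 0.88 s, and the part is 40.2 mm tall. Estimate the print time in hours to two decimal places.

10.48 hours

Extrusion cross-section = 0.25 × 0.45 = 0.1125 mm².
Toolpath length = 444 cm³ / 0.1125 mm² = 444000 / 0.1125 = 3946666.7 mm.
Extrusion time = 3946666.7 / 105 = 37587.3 s.
Number of layers: 40.2 / 0.25 → 161 (rounded up).
Non-print overhead = 161 × 0.88 = 141.68 s.
Total = 37587.3 + 141.68 = 37728.98 s = 10.48 hours.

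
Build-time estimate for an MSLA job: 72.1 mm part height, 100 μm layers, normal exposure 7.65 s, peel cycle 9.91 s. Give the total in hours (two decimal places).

3.52 hours

Layers = ⌈72.1/0.1⌉ = 721.
Per-layer time: 7.65 + 9.91 → 17.56 s.
Build time: 721 × 17.56 s = 12660.76 s, i.e. 3.52 hours.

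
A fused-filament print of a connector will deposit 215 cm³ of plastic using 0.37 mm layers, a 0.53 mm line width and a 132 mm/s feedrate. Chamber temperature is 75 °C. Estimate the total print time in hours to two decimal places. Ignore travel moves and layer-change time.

Extrusion cross-section: 0.37 × 0.53 → 0.1961 mm².
Toolpath length = 215 cm³ / 0.1961 mm² = 215000 / 0.1961 = 1096379.4 mm.
Extrusion time = 1096379.4 / 132, so 8305.9 s.
Converting: 8305.9 s = 2.31 hours.

2.31 hours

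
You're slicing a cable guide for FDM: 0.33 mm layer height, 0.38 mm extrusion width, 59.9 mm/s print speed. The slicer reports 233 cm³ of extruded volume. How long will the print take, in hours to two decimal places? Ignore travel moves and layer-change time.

8.62 hours

Bead cross-section = 0.33 × 0.38, so 0.1254 mm².
Toolpath length = 233 cm³ / 0.1254 mm² = 233000 / 0.1254 = 1858054.2 mm.
Time extruding = 1858054.2 / 59.9 = 31019.3 s.
That's 31019.3 s → 8.62 hours.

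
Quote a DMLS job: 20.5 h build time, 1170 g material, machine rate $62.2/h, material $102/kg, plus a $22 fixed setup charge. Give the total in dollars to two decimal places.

$1416.44

Machine cost: 62.2 × 20.5 → $1275.10.
Material cost = 102 × 1170/1000 = $119.34.
Total = 1275.10 + 119.34 + 22 = $1416.44.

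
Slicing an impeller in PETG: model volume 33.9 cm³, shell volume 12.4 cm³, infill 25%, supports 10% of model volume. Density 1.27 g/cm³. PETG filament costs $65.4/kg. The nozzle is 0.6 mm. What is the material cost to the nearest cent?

Interior volume = 33.9 − 12.4 = 21.5 cm³.
Deposited infill = 0.25 × 21.5, so 5.375 cm³.
Support: 0.10 × 33.9 → 3.39 cm³.
Total printed volume: 12.4 + 5.375 + 3.39 → 21.165 cm³.
Mass: 21.165 × 1.27 → 26.87955 g.
Cost = 26.87955 g / 1000 × $65.4/kg = $1.76.

$1.76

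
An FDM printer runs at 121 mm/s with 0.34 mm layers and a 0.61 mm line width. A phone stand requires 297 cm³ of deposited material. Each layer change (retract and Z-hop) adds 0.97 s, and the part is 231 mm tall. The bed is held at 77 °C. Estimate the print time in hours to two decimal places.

3.47 hours

Extrusion cross-section = 0.34 × 0.61, so 0.2074 mm².
Total extruded path = 297000/0.2074 = 1432015.4 mm.
Extrusion time = 1432015.4 / 121, so 11834.8 s.
Layer count = ceil(231 / 0.34) = 680.
Z-hop total = 680 × 0.97 = 659.6 s.
Total = 11834.8 + 659.6 = 12494.4 s = 3.47 hours.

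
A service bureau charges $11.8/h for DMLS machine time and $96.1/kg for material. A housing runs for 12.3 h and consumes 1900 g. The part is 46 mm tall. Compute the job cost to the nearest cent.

$327.73

Machine-time cost: 11.8 × 12.3 → $145.14.
Feedstock cost = 96.1 × 1900/1000 = $182.59.
Total = 145.14 + 182.59 = $327.73.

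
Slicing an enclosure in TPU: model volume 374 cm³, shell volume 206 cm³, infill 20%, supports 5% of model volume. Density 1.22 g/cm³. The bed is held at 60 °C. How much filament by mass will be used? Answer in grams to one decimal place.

315.1 g

Interior volume: 374 − 206 → 168 cm³.
Deposited infill: 0.20 × 168 → 33.6 cm³.
Support = 0.05 × 374, so 18.7 cm³.
Total extruded = 206 + 33.6 + 18.7, so 258.3 cm³.
Mass = 258.3 × 1.22, so 315.126 g.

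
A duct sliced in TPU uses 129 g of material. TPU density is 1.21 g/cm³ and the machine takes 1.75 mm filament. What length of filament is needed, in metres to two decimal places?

44.32 m

Volume = 129 g / 1.21 g·cm⁻³ = 106.6116 cm³ = 106611.6 mm³.
A = π r² = π × 0.875² = 2.4053 mm².
L = V/A = 106611.6/2.4053 = 44323.62 mm → 44.32 m.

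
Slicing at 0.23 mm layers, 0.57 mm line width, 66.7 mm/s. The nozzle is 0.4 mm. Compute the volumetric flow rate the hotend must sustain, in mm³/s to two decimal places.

8.74

Extrusion cross-section = 0.23 × 0.57, so 0.1311 mm².
Volumetric flow = 66.7 × 0.1311 = 8.74 mm³/s.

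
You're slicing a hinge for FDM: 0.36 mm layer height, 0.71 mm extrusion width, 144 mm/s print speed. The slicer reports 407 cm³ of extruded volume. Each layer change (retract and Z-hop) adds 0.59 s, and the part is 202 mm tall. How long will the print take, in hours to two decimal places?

3.16 hours

Line area: 0.36 × 0.71 → 0.2556 mm².
Path length: 407000 mm³ / 0.2556 mm² → 1592331.8 mm.
Print-move time: 1592331.8 / 144 → 11057.9 s.
Layers = ⌈202/0.36⌉ = 562.
Non-print overhead = 562 × 0.59 = 331.58 s.
Altogether 11057.9 + 331.58 = 11389.48 s, i.e. 3.16 hours.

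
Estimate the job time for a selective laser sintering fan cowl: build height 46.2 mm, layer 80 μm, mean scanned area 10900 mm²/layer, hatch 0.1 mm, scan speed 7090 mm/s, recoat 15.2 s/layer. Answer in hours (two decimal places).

Layer count = ceil(46.2 / 0.08) = 578.
Per-layer scan distance: 10900 / 0.1 → 109000 mm.
Laser time per layer = 109000 / 7090 = 15.3738 s.
Time per layer = 15.3738 + 15.2 = 30.5738 s.
578 layers × 30.5738 s/layer = 17671.6564 s, i.e. 4.91 hours.

4.91 hours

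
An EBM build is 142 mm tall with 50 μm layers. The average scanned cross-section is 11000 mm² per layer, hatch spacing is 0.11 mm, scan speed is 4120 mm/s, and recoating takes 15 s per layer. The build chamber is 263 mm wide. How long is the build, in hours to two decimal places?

30.98 hours

Layer count = ceil(142 / 0.05) = 2840.
Hatch length per layer = 11000 / 0.11, so 100000 mm.
Beam time per layer: 100000 / 4120 → 24.2718 s.
Per-layer time: 24.2718 + 15 → 39.2718 s.
2840 layers × 39.2718 s/layer = 111531.912 s, i.e. 30.98 hours.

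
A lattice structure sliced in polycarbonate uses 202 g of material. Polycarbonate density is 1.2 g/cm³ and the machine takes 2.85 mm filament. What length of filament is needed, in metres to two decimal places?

Extruded volume: 202/1.2 = 168.3333 cm³ (168333.3 mm³).
Cross-section of 2.85 mm filament: π·(2.85/2)² = 6.3794 mm².
Length = 168333.3 / 6.3794 = 26387.01 mm = 26.39 m.

26.39 m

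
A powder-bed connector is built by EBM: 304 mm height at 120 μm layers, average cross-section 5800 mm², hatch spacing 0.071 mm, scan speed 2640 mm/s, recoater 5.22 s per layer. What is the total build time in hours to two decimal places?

Layers = ⌈304/0.12⌉ = 2534.
Per-layer scan distance = 5800 / 0.071 = 81690.1 mm.
Beam time per layer = 81690.1 / 2640 = 30.9432 s.
Time per layer: 30.9432 + 5.22 → 36.1632 s.
2534 layers × 36.1632 s/layer = 91637.5488 s, i.e. 25.45 hours.

25.45 hours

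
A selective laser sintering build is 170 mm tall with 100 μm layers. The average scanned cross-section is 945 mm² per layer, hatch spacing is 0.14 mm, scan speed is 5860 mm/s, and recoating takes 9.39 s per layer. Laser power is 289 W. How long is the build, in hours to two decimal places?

4.98 hours

Layer count = ceil(170 / 0.1) = 1700.
Per-layer scan distance: 945 / 0.14 → 6750 mm.
Laser time per layer = 6750 / 5860 = 1.1519 s.
Layer cycle: 1.1519 + 9.39 → 10.5419 s.
1700 layers × 10.5419 s/layer = 17921.23 s, i.e. 4.98 hours.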